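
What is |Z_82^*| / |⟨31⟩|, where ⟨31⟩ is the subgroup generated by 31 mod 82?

ord(31) | φ(82) = φ(2)·φ(41) = 1·40 = 40 = 2^3 · 5.
Divisors of 40: 1, 2, 4, 5, 8, 10, 20, 40.
Test each divisor d:
31^1 ≡ 31
31^2 ≡ 59
31^4 ≡ 37
31^5 ≡ 81
31^8 ≡ 57
31^10 ≡ 1
The order of 31 is 10, so the subgroup it generates has 10 elements.
The index is φ(82) / ord(31) = 40 / 10 = 4.

4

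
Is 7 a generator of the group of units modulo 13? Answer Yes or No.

Yes

φ(13) = 13 − 1 = 12 = 2^2 · 3.
7 is a primitive root mod 13 iff 7^(φ(13)/q) ≢ 1 for every prime q | φ(13), i.e. q ∈ {2, 3}.
7^6 ≡ 12 (mod 13)  [q = 2: ≢ 1 ✓]
7^4 ≡ 9 (mod 13)  [q = 3: ≢ 1 ✓]
Every test exponent gives a nontrivial residue, hence 7 generates the full group.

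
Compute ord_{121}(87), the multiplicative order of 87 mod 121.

22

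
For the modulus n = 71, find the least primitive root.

φ(71) = 71 − 1 = 70 = 2 · 5 · 7.
g is a primitive root iff g^(70/q) ≢ 1 (mod 71) for each prime q ∈ {2, 5, 7}.
g = 2: 2^35 ≡ 1 — hits 1, so not a primitive root.
g = 3: 3^35 ≡ 1 — hits 1, so not a primitive root.
g = 4: 4^35 ≡ 1 — hits 1, so not a primitive root.
g = 5: 5^35 ≡ 1 — hits 1, so not a primitive root.
g = 6: 6^35 ≡ 1 — hits 1, so not a primitive root.
g = 7: 7^35 ≡ 70; 7^14 ≡ 54; 7^10 ≡ 45 — none is 1, so 7 is a primitive root.
So 7 is the smallest generator of (Z/71Z)^×.

7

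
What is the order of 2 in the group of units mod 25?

The order of 2 must divide φ(25) = φ(5^2) = 5·(5−1) = 20 = 2^2 · 5.
Divisors of 20: 1, 2, 4, 5, 10, 20.
Evaluate successive powers at the divisors of 20:
2^1 ≡ 2 (mod 25)
2^2 ≡ 4 (mod 25)
2^4 ≡ 16 (mod 25)
2^5 ≡ 7 (mod 25)
2^10 ≡ 24 (mod 25)
2^20 ≡ 1 (mod 25) ✓
Therefore the multiplicative order of 2 modulo 25 is 20.

20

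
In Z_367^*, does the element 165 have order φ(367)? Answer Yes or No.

φ(367) = 367 − 1 = 366 = 2 · 3 · 61.
165 is a primitive root mod 367 iff 165^(φ(367)/q) ≢ 1 for every prime q | φ(367), i.e. q ∈ {2, 3, 61}.
165^183 ≡ 366 (mod 367)  [q = 2: ≢ 1 ✓]
165^122 ≡ 283 (mod 367)  [q = 3: ≢ 1 ✓]
165^6 ≡ 190 (mod 367)  [q = 61: ≢ 1 ✓]
None equal 1, so ord_367(165) = 366: 165 is a primitive root.

Yes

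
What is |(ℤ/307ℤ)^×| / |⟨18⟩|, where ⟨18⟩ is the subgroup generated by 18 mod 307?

51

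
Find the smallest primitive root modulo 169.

φ(169) = φ(13^2) = 13·(13−1) = 156 = 2^2 · 3 · 13.
Test candidates g = 2, 3, … against the prime factors q ∈ {2, 3, 13} of φ(169): g is a generator iff g^(156/q) ≢ 1 for every such q.
g = 2: 2^78 ≡ 168; 2^52 ≡ 146; 2^12 ≡ 40 — none is 1, so 2 is a primitive root.
Hence the least primitive root of 169 is 2.

2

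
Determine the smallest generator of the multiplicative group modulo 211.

φ(211) = 211 − 1 = 210 = 2 · 3 · 5 · 7.
Test candidates g = 2, 3, … against the prime factors q ∈ {2, 3, 5, 7} of φ(211): g is a generator iff g^(210/q) ≢ 1 for every such q.
g = 2: 2^105 ≡ 210; 2^70 ≡ 196; 2^42 ≡ 107; 2^30 ≡ 171 — none is 1, so 2 is a primitive root.
So 2 is the smallest generator of (Z/211Z)^×.

2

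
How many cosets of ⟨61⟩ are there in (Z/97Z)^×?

ord(61) | φ(97) = 97 − 1 = 96 = 2^5 · 3.
Divisors of 96: 1, 2, 3, 4, 6, 8, 12, 16, 24, 32, 48, 96.
Check 61^d mod 97 for each divisor in increasing order:
61^1 ≡ 61
61^2 ≡ 35
61^3 ≡ 1
So ord_97(61) = 3, hence |⟨61⟩| = 3.
Index = |(Z/97Z)^×| / |⟨61⟩| = 96 / 3 = 32.

32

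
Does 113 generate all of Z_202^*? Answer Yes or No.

φ(202) = φ(2)·φ(101) = 1·100 = 100 = 2^2 · 5^2.
Test 113^(100/q) mod 202 for each prime factor q of 100:
113^50 ≡ 201 (mod 202)  [q = 2: ≢ 1 ✓]
113^20 ≡ 95 (mod 202)  [q = 5: ≢ 1 ✓]
All checks pass, so 113 has order 100 and is a primitive root modulo 202.

Yes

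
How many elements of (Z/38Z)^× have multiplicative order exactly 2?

1

φ(38) = φ(2)·φ(19) = 1·18 = 18 = 2 · 3^2.
(Z/38Z)^× is cyclic (|G| = 18); a cyclic group of order m has exactly φ(d) elements of each order d | m, and none otherwise.
2 | 18, and φ(2) = 2 − 1 = 1.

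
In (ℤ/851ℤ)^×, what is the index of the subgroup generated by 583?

Since 583 ∈ (Z/851Z)^×, its order divides φ(851) = φ(23·37) = (23−1)·(37−1) = 22·36 = 792 = 2^3 · 3^2 · 11.
Divisors of 792: 1, 2, 3, 4, 6, 8, 9, 11, 12, 18, 22, 24, 33, 36, 44, 66, 72, 88, 99, 132, 198, 264, 396, 792.
Check 583^d mod 851 for each divisor in increasing order:
583^1 ≡ 583 (mod 851)
583^2 ≡ 340 (mod 851)
583^3 ≡ 788 (mod 851)
583^4 ≡ 715 (mod 851)
583^6 ≡ 565 (mod 851)
583^8 ≡ 625 (mod 851)
583^9 ≡ 147 (mod 851)
583^11 ≡ 622 (mod 851)
583^12 ≡ 100 (mod 851)
583^18 ≡ 334 (mod 851)
583^22 ≡ 530 (mod 851)
583^24 ≡ 639 (mod 851)
583^33 ≡ 323 (mod 851)
583^36 ≡ 75 (mod 851)
583^44 ≡ 70 (mod 851)
583^66 ≡ 507 (mod 851)
583^72 ≡ 519 (mod 851)
583^88 ≡ 645 (mod 851)
583^99 ≡ 369 (mod 851)
583^132 ≡ 47 (mod 851)
583^198 ≡ 1 (mod 851) ✓
So ord_851(583) = 198, hence |⟨583⟩| = 198.
The index is φ(851) / ord(583) = 792 / 198 = 4.

4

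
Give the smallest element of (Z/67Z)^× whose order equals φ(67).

φ(67) = 67 − 1 = 66 = 2 · 3 · 11.
g is a primitive root iff g^(66/q) ≢ 1 (mod 67) for each prime q ∈ {2, 3, 11}.
g = 2: 2^33 ≡ 66; 2^22 ≡ 37; 2^6 ≡ 64 — none is 1, so 2 is a primitive root.
So 2 is the smallest generator of (Z/67Z)^×.

2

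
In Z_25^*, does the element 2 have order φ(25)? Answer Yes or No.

Yes

φ(25) = φ(5^2) = 5·(5−1) = 20 = 2^2 · 5.
2 is a primitive root mod 25 iff 2^(φ(25)/q) ≢ 1 for every prime q | φ(25), i.e. q ∈ {2, 5}.
2^10 ≡ 24 (mod 25)  [q = 2: ≢ 1 ✓]
2^4 ≡ 16 (mod 25)  [q = 5: ≢ 1 ✓]
All checks pass, so 2 has order 20 and is a primitive root modulo 25.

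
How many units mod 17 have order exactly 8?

4

φ(17) = 17 − 1 = 16 = 2^4.
Since (Z/17Z)^× is cyclic of order 16, the number of elements of order d is φ(d) when d | 16 and 0 otherwise.
8 = 2^3 divides 16, and φ(8) = 4.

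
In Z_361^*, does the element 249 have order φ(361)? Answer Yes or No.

Yes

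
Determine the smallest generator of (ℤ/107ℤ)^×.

2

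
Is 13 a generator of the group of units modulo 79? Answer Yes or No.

φ(79) = 79 − 1 = 78 = 2 · 3 · 13.
An element g generates (Z/79Z)^× iff g^(78/q) ≢ 1 (mod 79) for each prime q ∈ {2, 3, 13}.
13^39 ≡ 1 (mod 79)  [q = 2: ≡ 1 ✗]
13^26 ≡ 23 (mod 79)  [q = 3: ≢ 1 ✓]
13^6 ≡ 67 (mod 79)  [q = 13: ≢ 1 ✓]
Since 13^39 ≡ 1, the order of 13 divides 39 < 78, so 13 is not a primitive root.

No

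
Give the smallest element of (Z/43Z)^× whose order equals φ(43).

φ(43) = 43 − 1 = 42 = 2 · 3 · 7.
g is a primitive root iff g^(42/q) ≢ 1 (mod 43) for each prime q ∈ {2, 3, 7}.
g = 2: 2^21 ≡ 42; 2^14 ≡ 1 — hits 1, so not a primitive root.
g = 3: 3^21 ≡ 42; 3^14 ≡ 36; 3^6 ≡ 41 — none is 1, so 3 is a primitive root.
Hence the least primitive root of 43 is 3.

3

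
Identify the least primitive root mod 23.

φ(23) = 23 − 1 = 22 = 2 · 11.
g is a primitive root iff g^(22/q) ≢ 1 (mod 23) for each prime q ∈ {2, 11}.
g = 2: 2^11 ≡ 1 — hits 1, so not a primitive root.
g = 3: 3^11 ≡ 1 — hits 1, so not a primitive root.
g = 4: 4^11 ≡ 1 — hits 1, so not a primitive root.
g = 5: 5^11 ≡ 22; 5^2 ≡ 2 — none is 1, so 5 is a primitive root.
The smallest primitive root modulo 23 is 5.

5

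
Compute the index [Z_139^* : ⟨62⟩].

The order of 62 must divide φ(139) = 139 − 1 = 138 = 2 · 3 · 23.
Divisors of 138: 1, 2, 3, 6, 23, 46, 69, 138.
Check 62^d mod 139 for each divisor in increasing order:
62^1 ≡ 62
62^2 ≡ 91
62^3 ≡ 82
62^6 ≡ 52
62^23 ≡ 138
62^46 ≡ 1
The order of 62 is 46, so the subgroup it generates has 46 elements.
The index is φ(139) / ord(62) = 138 / 46 = 3.

3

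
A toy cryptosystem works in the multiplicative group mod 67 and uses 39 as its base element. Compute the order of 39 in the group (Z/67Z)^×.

By Lagrange's theorem, ord_67(39) divides φ(67) = 67 − 1 = 66 = 2 · 3 · 11.
Divisors of 66: 1, 2, 3, 6, 11, 22, 33, 66.
Evaluate successive powers at the divisors of 66:
39^1 ≡ 39 (mod 67)
39^2 ≡ 47 (mod 67)
39^3 ≡ 24 (mod 67)
39^6 ≡ 40 (mod 67)
39^11 ≡ 29 (mod 67)
39^22 ≡ 37 (mod 67)
39^33 ≡ 1 (mod 67) ✓
Hence ord(39) = 33.

33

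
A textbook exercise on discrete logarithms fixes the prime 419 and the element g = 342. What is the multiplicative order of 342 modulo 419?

209

ord(342) | φ(419) = 419 − 1 = 418 = 2 · 11 · 19.
Divisors of 418: 1, 2, 11, 19, 22, 38, 209, 418.
Test each divisor d:
342^1 ≡ 342
342^2 ≡ 63
342^11 ≡ 49
342^19 ≡ 300
342^22 ≡ 306
342^38 ≡ 334
342^209 ≡ 1
Therefore the multiplicative order of 342 modulo 419 is 209.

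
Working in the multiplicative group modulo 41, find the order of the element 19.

The order of 19 must divide φ(41) = 41 − 1 = 40 = 2^3 · 5.
Divisors of 40: 1, 2, 4, 5, 8, 10, 20, 40.
Compute 19^d (mod 41) for the divisors d until we hit 1:
19^1 ≡ 19
19^2 ≡ 33
19^4 ≡ 23
19^5 ≡ 27
19^8 ≡ 37
19^10 ≡ 32
19^20 ≡ 40
19^40 ≡ 1
Therefore the multiplicative order of 19 modulo 41 is 40.

40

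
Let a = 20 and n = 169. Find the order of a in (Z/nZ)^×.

156

ord(20) | φ(169) = φ(13^2) = 13·(13−1) = 156 = 2^2 · 3 · 13.
Divisors of 156: 1, 2, 3, 4, 6, 12, 13, 26, 39, 52, 78, 156.
Evaluate successive powers at the divisors of 156:
20^1 ≡ 20
20^2 ≡ 62
20^3 ≡ 57
20^4 ≡ 126
20^6 ≡ 38
20^12 ≡ 92
20^13 ≡ 150
20^26 ≡ 23
20^39 ≡ 70
20^52 ≡ 22
20^78 ≡ 168
20^156 ≡ 1
Therefore the multiplicative order of 20 modulo 169 is 156.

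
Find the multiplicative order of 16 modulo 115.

11

By Lagrange's theorem, ord_115(16) divides φ(115) = φ(5·23) = (5−1)·(23−1) = 4·22 = 88 = 2^3 · 11.
Divisors of 88: 1, 2, 4, 8, 11, 22, 44, 88.
Evaluate successive powers at the divisors of 88:
16^1 ≡ 16 (mod 115)
16^2 ≡ 26 (mod 115)
16^4 ≡ 101 (mod 115)
16^8 ≡ 81 (mod 115)
16^11 ≡ 1 (mod 115) ✓
Therefore the multiplicative order of 16 modulo 115 is 11.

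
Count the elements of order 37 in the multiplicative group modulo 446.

φ(446) = φ(2)·φ(223) = 1·222 = 222 = 2 · 3 · 37.
Since (Z/446Z)^× is cyclic of order 222, the number of elements of order d is φ(d) when d | 222 and 0 otherwise.
37 | 222, and φ(37) = 37 − 1 = 36.

36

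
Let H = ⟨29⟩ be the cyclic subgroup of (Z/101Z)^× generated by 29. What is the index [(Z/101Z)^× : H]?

1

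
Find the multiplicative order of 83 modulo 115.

44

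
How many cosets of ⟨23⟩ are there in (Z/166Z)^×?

ord(23) | φ(166) = φ(2)·φ(83) = 1·82 = 82 = 2 · 41.
Divisors of 82: 1, 2, 41, 82.
Check 23^d mod 166 for each divisor in increasing order:
23^1 ≡ 23 (mod 166)
23^2 ≡ 31 (mod 166)
23^41 ≡ 1 (mod 166) ✓
The order of 23 is 41, so the subgroup it generates has 41 elements.
Index = |(Z/166Z)^×| / |⟨23⟩| = 82 / 41 = 2.

2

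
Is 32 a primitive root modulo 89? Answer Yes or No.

φ(89) = 89 − 1 = 88 = 2^3 · 11.
An element g generates (Z/89Z)^× iff g^(88/q) ≢ 1 (mod 89) for each prime q ∈ {2, 11}.
32^44 ≡ 1 (mod 89)  [q = 2: ≡ 1 ✗]
32^8 ≡ 39 (mod 89)  [q = 11: ≢ 1 ✓]
The check at q = 2 fails, so 32 generates a proper subgroup.

No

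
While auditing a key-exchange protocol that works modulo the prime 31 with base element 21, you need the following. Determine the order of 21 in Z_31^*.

30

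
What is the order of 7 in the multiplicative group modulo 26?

12

ord(7) | φ(26) = φ(2)·φ(13) = 1·12 = 12 = 2^2 · 3.
Divisors of 12: 1, 2, 3, 4, 6, 12.
Evaluate successive powers at the divisors of 12:
7^1 ≡ 7 (mod 26)
7^2 ≡ 23 (mod 26)
7^3 ≡ 5 (mod 26)
7^4 ≡ 9 (mod 26)
7^6 ≡ 25 (mod 26)
7^12 ≡ 1 (mod 26) ✓
Hence ord(7) = 12.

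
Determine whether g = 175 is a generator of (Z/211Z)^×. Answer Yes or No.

Yes

φ(211) = 211 − 1 = 210 = 2 · 3 · 5 · 7.
An element g generates (Z/211Z)^× iff g^(210/q) ≢ 1 (mod 211) for each prime q ∈ {2, 3, 5, 7}.
175^105 ≡ 210 (mod 211)  [q = 2: ≢ 1 ✓]
175^70 ≡ 196 (mod 211)  [q = 3: ≢ 1 ✓]
175^42 ≡ 188 (mod 211)  [q = 5: ≢ 1 ✓]
175^30 ≡ 148 (mod 211)  [q = 7: ≢ 1 ✓]
Every test exponent gives a nontrivial residue, hence 175 generates the full group.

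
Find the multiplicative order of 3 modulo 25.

The order of 3 must divide φ(25) = φ(5^2) = 5·(5−1) = 20 = 2^2 · 5.
Divisors of 20: 1, 2, 4, 5, 10, 20.
Check 3^d mod 25 for each divisor in increasing order:
3^1 ≡ 3
3^2 ≡ 9
3^4 ≡ 6
3^5 ≡ 18
3^10 ≡ 24
3^20 ≡ 1
The smallest such exponent is 20, so the order of 3 is 20.

20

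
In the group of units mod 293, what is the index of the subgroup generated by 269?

2

Since 269 ∈ (Z/293Z)^×, its order divides φ(293) = 293 − 1 = 292 = 2^2 · 73.
Divisors of 292: 1, 2, 4, 73, 146, 292.
Compute 269^d (mod 293) for the divisors d until we hit 1:
269^1 ≡ 269 (mod 293)
269^2 ≡ 283 (mod 293)
269^4 ≡ 100 (mod 293)
269^73 ≡ 292 (mod 293)
269^146 ≡ 1 (mod 293) ✓
The order of 269 is 146, so the subgroup it generates has 146 elements.
Index = |(Z/293Z)^×| / |⟨269⟩| = 292 / 146 = 2.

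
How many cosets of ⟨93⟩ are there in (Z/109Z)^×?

Since 93 ∈ (Z/109Z)^×, its order divides φ(109) = 109 − 1 = 108 = 2^2 · 3^3.
Divisors of 108: 1, 2, 3, 4, 6, 9, 12, 18, 27, 36, 54, 108.
Test each divisor d:
93^1 ≡ 93 (mod 109)
93^2 ≡ 38 (mod 109)
93^3 ≡ 46 (mod 109)
93^4 ≡ 27 (mod 109)
93^6 ≡ 45 (mod 109)
93^9 ≡ 108 (mod 109)
93^12 ≡ 63 (mod 109)
93^18 ≡ 1 (mod 109) ✓
Thus |⟨93⟩| = ord(93) = 18.
Index = |(Z/109Z)^×| / |⟨93⟩| = 108 / 18 = 6.

6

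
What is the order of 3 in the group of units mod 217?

30

By Lagrange's theorem, ord_217(3) divides φ(217) = φ(7·31) = (7−1)·(31−1) = 6·30 = 180 = 2^2 · 3^2 · 5.
Divisors of 180: 1, 2, 3, 4, 5, 6, 9, 10, 12, 15, 18, 20, 30, 36, 45, 60, 90, 180.
Evaluate successive powers at the divisors of 180:
3^1 ≡ 3 (mod 217)
3^2 ≡ 9 (mod 217)
3^3 ≡ 27 (mod 217)
3^4 ≡ 81 (mod 217)
3^5 ≡ 26 (mod 217)
3^6 ≡ 78 (mod 217)
3^9 ≡ 153 (mod 217)
3^10 ≡ 25 (mod 217)
3^12 ≡ 8 (mod 217)
3^15 ≡ 216 (mod 217)
3^18 ≡ 190 (mod 217)
3^20 ≡ 191 (mod 217)
3^30 ≡ 1 (mod 217) ✓
The smallest such exponent is 30, so the order of 3 is 30.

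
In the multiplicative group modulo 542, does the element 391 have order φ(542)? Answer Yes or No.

Yes

φ(542) = φ(2)·φ(271) = 1·270 = 270 = 2 · 3^3 · 5.
391 is a primitive root mod 542 iff 391^(φ(542)/q) ≢ 1 for every prime q | φ(542), i.e. q ∈ {2, 3, 5}.
391^135 ≡ 541 (mod 542)  [q = 2: ≢ 1 ✓]
391^90 ≡ 299 (mod 542)  [q = 3: ≢ 1 ✓]
391^54 ≡ 515 (mod 542)  [q = 5: ≢ 1 ✓]
Every test exponent gives a nontrivial residue, hence 391 generates the full group.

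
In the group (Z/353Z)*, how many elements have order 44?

20

φ(353) = 353 − 1 = 352 = 2^5 · 11.
(Z/353Z)^× is cyclic (|G| = 352); a cyclic group of order m has exactly φ(d) elements of each order d | m, and none otherwise.
44 = 2^2 · 11 divides 352, and φ(44) = 20.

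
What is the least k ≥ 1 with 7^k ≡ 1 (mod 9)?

3

ord(7) | φ(9) = φ(3^2) = 3·(3−1) = 6 = 2 · 3.
Divisors of 6: 1, 2, 3, 6.
Check 7^d mod 9 for each divisor in increasing order:
7^1 ≡ 7 (mod 9)
7^2 ≡ 4 (mod 9)
7^3 ≡ 1 (mod 9) ✓
The smallest such exponent is 3, so the order of 7 is 3.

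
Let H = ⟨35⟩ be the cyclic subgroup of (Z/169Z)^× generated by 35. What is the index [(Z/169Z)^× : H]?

ord(35) | φ(169) = φ(13^2) = 13·(13−1) = 156 = 2^2 · 3 · 13.
Divisors of 156: 1, 2, 3, 4, 6, 12, 13, 26, 39, 52, 78, 156.
Test each divisor d:
35^1 ≡ 35
35^2 ≡ 42
35^3 ≡ 118
35^4 ≡ 74
35^6 ≡ 66
35^12 ≡ 131
35^13 ≡ 22
35^26 ≡ 146
35^39 ≡ 1
So ord_169(35) = 39, hence |⟨35⟩| = 39.
Index = |(Z/169Z)^×| / |⟨35⟩| = 156 / 39 = 4.

4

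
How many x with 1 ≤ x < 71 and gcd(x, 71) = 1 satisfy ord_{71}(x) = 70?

φ(71) = 71 − 1 = 70 = 2 · 5 · 7.
In a cyclic group of order 70, there are φ(d) elements of order d for each divisor d of 70, and zero for non-divisors.
70 = 2 · 5 · 7 divides 70, and φ(70) = 24.

24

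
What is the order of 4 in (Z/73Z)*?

ord(4) | φ(73) = 73 − 1 = 72 = 2^3 · 3^2.
Divisors of 72: 1, 2, 3, 4, 6, 8, 9, 12, 18, 24, 36, 72.
Evaluate successive powers at the divisors of 72:
4^1 ≡ 4 (mod 73)
4^2 ≡ 16 (mod 73)
4^3 ≡ 64 (mod 73)
4^4 ≡ 37 (mod 73)
4^6 ≡ 8 (mod 73)
4^8 ≡ 55 (mod 73)
4^9 ≡ 1 (mod 73) ✓
The smallest such exponent is 9, so the order of 4 is 9.

9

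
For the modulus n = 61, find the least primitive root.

φ(61) = 61 − 1 = 60 = 2^2 · 3 · 5.
Test candidates g = 2, 3, … against the prime factors q ∈ {2, 3, 5} of φ(61): g is a generator iff g^(60/q) ≢ 1 for every such q.
g = 2: 2^30 ≡ 60; 2^20 ≡ 47; 2^12 ≡ 9 — none is 1, so 2 is a primitive root.
Hence the least primitive root of 61 is 2.

2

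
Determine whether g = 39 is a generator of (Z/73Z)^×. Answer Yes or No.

φ(73) = 73 − 1 = 72 = 2^3 · 3^2.
Test 39^(72/q) mod 73 for each prime factor q of 72:
39^36 ≡ 72 (mod 73)  [q = 2: ≢ 1 ✓]
39^24 ≡ 64 (mod 73)  [q = 3: ≢ 1 ✓]
Every test exponent gives a nontrivial residue, hence 39 generates the full group.

Yes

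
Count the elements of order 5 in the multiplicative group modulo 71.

φ(71) = 71 − 1 = 70 = 2 · 5 · 7.
In a cyclic group of order 70, there are φ(d) elements of order d for each divisor d of 70, and zero for non-divisors.
5 | 70, and φ(5) = 5 − 1 = 4.

4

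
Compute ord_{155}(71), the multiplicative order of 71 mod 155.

15

By Lagrange's theorem, ord_155(71) divides φ(155) = φ(5·31) = (5−1)·(31−1) = 4·30 = 120 = 2^3 · 3 · 5.
Divisors of 120: 1, 2, 3, 4, 5, 6, 8, 10, 12, 15, 20, 24, 30, 40, 60, 120.
Compute 71^d (mod 155) for the divisors d until we hit 1:
71^1 ≡ 71 (mod 155)
71^2 ≡ 81 (mod 155)
71^3 ≡ 16 (mod 155)
71^4 ≡ 51 (mod 155)
71^5 ≡ 56 (mod 155)
71^6 ≡ 101 (mod 155)
71^8 ≡ 121 (mod 155)
71^10 ≡ 36 (mod 155)
71^12 ≡ 126 (mod 155)
71^15 ≡ 1 (mod 155) ✓
Hence ord(71) = 15.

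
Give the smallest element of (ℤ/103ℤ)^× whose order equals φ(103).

φ(103) = 103 − 1 = 102 = 2 · 3 · 17.
Test candidates g = 2, 3, … against the prime factors q ∈ {2, 3, 17} of φ(103): g is a generator iff g^(102/q) ≢ 1 for every such q.
g = 2: 2^51 ≡ 1 — hits 1, so not a primitive root.
g = 3: 3^51 ≡ 102; 3^34 ≡ 1 — hits 1, so not a primitive root.
g = 4: 4^51 ≡ 1 — hits 1, so not a primitive root.
g = 5: 5^51 ≡ 102; 5^34 ≡ 56; 5^6 ≡ 72 — none is 1, so 5 is a primitive root.
Hence the least primitive root of 103 is 5.

5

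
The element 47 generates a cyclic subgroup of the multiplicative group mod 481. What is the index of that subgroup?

ord(47) | φ(481) = φ(13·37) = (13−1)·(37−1) = 12·36 = 432 = 2^4 · 3^3.
Divisors of 432: 1, 2, 3, 4, 6, 8, 9, 12, 16, 18, 24, 27, 36, 48, 54, 72, 108, 144, 216, 432.
Evaluate successive powers at the divisors of 432:
47^1 ≡ 47
47^2 ≡ 285
47^3 ≡ 408
47^4 ≡ 417
47^6 ≡ 38
47^8 ≡ 248
47^9 ≡ 112
47^12 ≡ 1
The order of 47 is 12, so the subgroup it generates has 12 elements.
[(Z/481Z)^× : ⟨47⟩] = 432/12 = 36.

36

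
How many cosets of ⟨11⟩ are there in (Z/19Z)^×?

6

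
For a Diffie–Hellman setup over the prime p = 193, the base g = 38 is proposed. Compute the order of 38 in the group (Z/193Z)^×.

192

Since 38 ∈ (Z/193Z)^×, its order divides φ(193) = 193 − 1 = 192 = 2^6 · 3.
Divisors of 192: 1, 2, 3, 4, 6, 8, 12, 16, 24, 32, 48, 64, 96, 192.
Check 38^d mod 193 for each divisor in increasing order:
38^1 ≡ 38 (mod 193)
38^2 ≡ 93 (mod 193)
38^3 ≡ 60 (mod 193)
38^4 ≡ 157 (mod 193)
38^6 ≡ 126 (mod 193)
38^8 ≡ 138 (mod 193)
38^12 ≡ 50 (mod 193)
38^16 ≡ 130 (mod 193)
38^24 ≡ 184 (mod 193)
38^32 ≡ 109 (mod 193)
38^48 ≡ 81 (mod 193)
38^64 ≡ 108 (mod 193)
38^96 ≡ 192 (mod 193)
38^192 ≡ 1 (mod 193) ✓
So ord_193(38) = 192.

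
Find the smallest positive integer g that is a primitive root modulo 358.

φ(358) = φ(2)·φ(179) = 1·178 = 178 = 2 · 89.
Test candidates g = 2, 3, … against the prime factors q ∈ {2, 89} of φ(358): g is a generator iff g^(178/q) ≢ 1 for every such q.
g = 2: gcd(2, 358) = 2 > 1, not a unit — skip.
g = 3: 3^89 ≡ 1 — hits 1, so not a primitive root.
g = 4: gcd(4, 358) = 2 > 1, not a unit — skip.
g = 5: 5^89 ≡ 1 — hits 1, so not a primitive root.
g = 6: gcd(6, 358) = 2 > 1, not a unit — skip.
g = 7: 7^89 ≡ 357; 7^2 ≡ 49 — none is 1, so 7 is a primitive root.
So 7 is the smallest generator of (Z/358Z)^×.

7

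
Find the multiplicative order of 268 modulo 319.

35

Since 268 ∈ (Z/319Z)^×, its order divides φ(319) = φ(11·29) = (11−1)·(29−1) = 10·28 = 280 = 2^3 · 5 · 7.
Divisors of 280: 1, 2, 4, 5, 7, 8, 10, 14, 20, 28, 35, 40, 56, 70, 140, 280.
Test each divisor d:
268^1 ≡ 268 (mod 319)
268^2 ≡ 49 (mod 319)
268^4 ≡ 168 (mod 319)
268^5 ≡ 45 (mod 319)
268^7 ≡ 291 (mod 319)
268^8 ≡ 152 (mod 319)
268^10 ≡ 111 (mod 319)
268^14 ≡ 146 (mod 319)
268^20 ≡ 199 (mod 319)
268^28 ≡ 262 (mod 319)
268^35 ≡ 1 (mod 319) ✓
Therefore the multiplicative order of 268 modulo 319 is 35.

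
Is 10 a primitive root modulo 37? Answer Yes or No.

No

φ(37) = 37 − 1 = 36 = 2^2 · 3^2.
It suffices to check that the order of 10 is not a proper divisor of 36: compute 10^(36/q) for q ∈ {2, 3}.
10^18 ≡ 1 (mod 37)  [q = 2: ≡ 1 ✗]
10^12 ≡ 1 (mod 37)  [q = 3: ≡ 1 ✗]
10^18 ≡ 1 shows ord(10) | 18, strictly less than φ(37); not a primitive root.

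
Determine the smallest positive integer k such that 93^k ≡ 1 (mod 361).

171

By Lagrange's theorem, ord_361(93) divides φ(361) = φ(19^2) = 19·(19−1) = 342 = 2 · 3^2 · 19.
Divisors of 342: 1, 2, 3, 6, 9, 18, 19, 38, 57, 114, 171, 342.
Test each divisor d:
93^1 ≡ 93 (mod 361)
93^2 ≡ 346 (mod 361)
93^3 ≡ 49 (mod 361)
93^6 ≡ 235 (mod 361)
93^9 ≡ 324 (mod 361)
93^18 ≡ 286 (mod 361)
93^19 ≡ 245 (mod 361)
93^38 ≡ 99 (mod 361)
93^57 ≡ 68 (mod 361)
93^114 ≡ 292 (mod 361)
93^171 ≡ 1 (mod 361) ✓
Hence ord(93) = 171.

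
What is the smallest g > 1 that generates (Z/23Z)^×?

φ(23) = 23 − 1 = 22 = 2 · 11.
Test candidates g = 2, 3, … against the prime factors q ∈ {2, 11} of φ(23): g is a generator iff g^(22/q) ≢ 1 for every such q.
g = 2: 2^11 ≡ 1 — hits 1, so not a primitive root.
g = 3: 3^11 ≡ 1 — hits 1, so not a primitive root.
g = 4: 4^11 ≡ 1 — hits 1, so not a primitive root.
g = 5: 5^11 ≡ 22; 5^2 ≡ 2 — none is 1, so 5 is a primitive root.
Hence the least primitive root of 23 is 5.

5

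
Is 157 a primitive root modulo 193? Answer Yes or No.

φ(193) = 193 − 1 = 192 = 2^6 · 3.
An element g generates (Z/193Z)^× iff g^(192/q) ≢ 1 (mod 193) for each prime q ∈ {2, 3}.
157^96 ≡ 1 (mod 193)  [q = 2: ≡ 1 ✗]
157^64 ≡ 108 (mod 193)  [q = 3: ≢ 1 ✓]
The check at q = 2 fails, so 157 generates a proper subgroup.

No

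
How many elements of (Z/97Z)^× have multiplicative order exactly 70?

φ(97) = 97 − 1 = 96 = 2^5 · 3.
Since (Z/97Z)^× is cyclic of order 96, the number of elements of order d is φ(d) when d | 96 and 0 otherwise.
Since 70 ∤ 96, the count is 0.

0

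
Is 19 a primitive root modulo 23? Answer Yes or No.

Yes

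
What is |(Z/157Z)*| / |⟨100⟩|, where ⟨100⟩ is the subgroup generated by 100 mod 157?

By Lagrange's theorem, ord_157(100) divides φ(157) = 157 − 1 = 156 = 2^2 · 3 · 13.
Divisors of 156: 1, 2, 3, 4, 6, 12, 13, 26, 39, 52, 78, 156.
Check 100^d mod 157 for each divisor in increasing order:
100^1 ≡ 100
100^2 ≡ 109
100^3 ≡ 67
100^4 ≡ 106
100^6 ≡ 93
100^12 ≡ 14
100^13 ≡ 144
100^26 ≡ 12
100^39 ≡ 1
The order of 100 is 39, so the subgroup it generates has 39 elements.
Index = |(Z/157Z)^×| / |⟨100⟩| = 156 / 39 = 4.

4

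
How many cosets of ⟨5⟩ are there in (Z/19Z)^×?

2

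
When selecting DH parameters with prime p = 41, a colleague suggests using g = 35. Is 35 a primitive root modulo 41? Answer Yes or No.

φ(41) = 41 − 1 = 40 = 2^3 · 5.
Test 35^(40/q) mod 41 for each prime factor q of 40:
35^20 ≡ 40 (mod 41)  [q = 2: ≢ 1 ✓]
35^8 ≡ 10 (mod 41)  [q = 5: ≢ 1 ✓]
Every test exponent gives a nontrivial residue, hence 35 generates the full group.

Yes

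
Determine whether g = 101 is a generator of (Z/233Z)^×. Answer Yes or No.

φ(233) = 233 − 1 = 232 = 2^3 · 29.
Test 101^(232/q) mod 233 for each prime factor q of 232:
101^116 ≡ 1 (mod 233)  [q = 2: ≡ 1 ✗]
101^8 ≡ 46 (mod 233)  [q = 29: ≢ 1 ✓]
The check at q = 2 fails, so 101 generates a proper subgroup.

No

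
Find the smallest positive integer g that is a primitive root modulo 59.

2

φ(59) = 59 − 1 = 58 = 2 · 29.
g is a primitive root iff g^(58/q) ≢ 1 (mod 59) for each prime q ∈ {2, 29}.
g = 2: 2^29 ≡ 58; 2^2 ≡ 4 — none is 1, so 2 is a primitive root.
The smallest primitive root modulo 59 is 2.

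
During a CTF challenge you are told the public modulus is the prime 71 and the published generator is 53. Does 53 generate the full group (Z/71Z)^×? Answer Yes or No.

Yes

φ(71) = 71 − 1 = 70 = 2 · 5 · 7.
It suffices to check that the order of 53 is not a proper divisor of 70: compute 53^(70/q) for q ∈ {2, 5, 7}.
53^35 ≡ 70 (mod 71)  [q = 2: ≢ 1 ✓]
53^14 ≡ 57 (mod 71)  [q = 5: ≢ 1 ✓]
53^10 ≡ 37 (mod 71)  [q = 7: ≢ 1 ✓]
Every test exponent gives a nontrivial residue, hence 53 generates the full group.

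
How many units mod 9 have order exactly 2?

φ(9) = φ(3^2) = 3·(3−1) = 6 = 2 · 3.
Since (Z/9Z)^× is cyclic of order 6, the number of elements of order d is φ(d) when d | 6 and 0 otherwise.
2 | 6, and φ(2) = 2 − 1 = 1.

1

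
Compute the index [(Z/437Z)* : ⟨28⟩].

2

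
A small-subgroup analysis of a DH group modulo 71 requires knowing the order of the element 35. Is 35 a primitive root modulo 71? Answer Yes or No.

Yes

φ(71) = 71 − 1 = 70 = 2 · 5 · 7.
An element g generates (Z/71Z)^× iff g^(70/q) ≢ 1 (mod 71) for each prime q ∈ {2, 5, 7}.
35^35 ≡ 70 (mod 71)  [q = 2: ≢ 1 ✓]
35^14 ≡ 25 (mod 71)  [q = 5: ≢ 1 ✓]
35^10 ≡ 45 (mod 71)  [q = 7: ≢ 1 ✓]
None equal 1, so ord_71(35) = 70: 35 is a primitive root.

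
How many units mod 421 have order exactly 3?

φ(421) = 421 − 1 = 420 = 2^2 · 3 · 5 · 7.
(Z/421Z)^× is cyclic (|G| = 420); a cyclic group of order m has exactly φ(d) elements of each order d | m, and none otherwise.
3 | 420, and φ(3) = 3 − 1 = 2.

2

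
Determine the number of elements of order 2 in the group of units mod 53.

1

φ(53) = 53 − 1 = 52 = 2^2 · 13.
In a cyclic group of order 52, there are φ(d) elements of order d for each divisor d of 52, and zero for non-divisors.
2 | 52, and φ(2) = 2 − 1 = 1.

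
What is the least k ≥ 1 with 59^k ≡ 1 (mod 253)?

The order of 59 must divide φ(253) = φ(11·23) = (11−1)·(23−1) = 10·22 = 220 = 2^2 · 5 · 11.
Divisors of 220: 1, 2, 4, 5, 10, 11, 20, 22, 44, 55, 110, 220.
Check 59^d mod 253 for each divisor in increasing order:
59^1 ≡ 59 (mod 253)
59^2 ≡ 192 (mod 253)
59^4 ≡ 179 (mod 253)
59^5 ≡ 188 (mod 253)
59^10 ≡ 177 (mod 253)
59^11 ≡ 70 (mod 253)
59^20 ≡ 210 (mod 253)
59^22 ≡ 93 (mod 253)
59^44 ≡ 47 (mod 253)
59^55 ≡ 1 (mod 253) ✓
Therefore the multiplicative order of 59 modulo 253 is 55.

55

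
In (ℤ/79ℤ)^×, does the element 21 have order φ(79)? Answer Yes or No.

No

φ(79) = 79 − 1 = 78 = 2 · 3 · 13.
It suffices to check that the order of 21 is not a proper divisor of 78: compute 21^(78/q) for q ∈ {2, 3, 13}.
21^39 ≡ 1 (mod 79)  [q = 2: ≡ 1 ✗]
21^26 ≡ 1 (mod 79)  [q = 3: ≡ 1 ✗]
21^6 ≡ 8 (mod 79)  [q = 13: ≢ 1 ✓]
Since 21^39 ≡ 1, the order of 21 divides 39 < 78, so 21 is not a primitive root.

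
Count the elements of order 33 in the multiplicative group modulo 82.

0

φ(82) = φ(2)·φ(41) = 1·40 = 40 = 2^3 · 5.
(Z/82Z)^× is cyclic (|G| = 40); a cyclic group of order m has exactly φ(d) elements of each order d | m, and none otherwise.
33 does not divide 40, so no element of (Z/82Z)^× has order 33.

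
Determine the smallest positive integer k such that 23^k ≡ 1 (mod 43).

21

ord(23) | φ(43) = 43 − 1 = 42 = 2 · 3 · 7.
Divisors of 42: 1, 2, 3, 6, 7, 14, 21, 42.
Evaluate successive powers at the divisors of 42:
23^1 ≡ 23 (mod 43)
23^2 ≡ 13 (mod 43)
23^3 ≡ 41 (mod 43)
23^6 ≡ 4 (mod 43)
23^7 ≡ 6 (mod 43)
23^14 ≡ 36 (mod 43)
23^21 ≡ 1 (mod 43) ✓
Hence ord(23) = 21.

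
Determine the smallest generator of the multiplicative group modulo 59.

2

φ(59) = 59 − 1 = 58 = 2 · 29.
Test candidates g = 2, 3, … against the prime factors q ∈ {2, 29} of φ(59): g is a generator iff g^(58/q) ≢ 1 for every such q.
g = 2: 2^29 ≡ 58; 2^2 ≡ 4 — none is 1, so 2 is a primitive root.
The smallest primitive root modulo 59 is 2.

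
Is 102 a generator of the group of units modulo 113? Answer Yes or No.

No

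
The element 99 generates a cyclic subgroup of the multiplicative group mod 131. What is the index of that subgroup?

10

Since 99 ∈ (Z/131Z)^×, its order divides φ(131) = 131 − 1 = 130 = 2 · 5 · 13.
Divisors of 130: 1, 2, 5, 10, 13, 26, 65, 130.
Test each divisor d:
99^1 ≡ 99 (mod 131)
99^2 ≡ 107 (mod 131)
99^5 ≡ 39 (mod 131)
99^10 ≡ 80 (mod 131)
99^13 ≡ 1 (mod 131) ✓
So ord_131(99) = 13, hence |⟨99⟩| = 13.
[(Z/131Z)^× : ⟨99⟩] = 130/13 = 10.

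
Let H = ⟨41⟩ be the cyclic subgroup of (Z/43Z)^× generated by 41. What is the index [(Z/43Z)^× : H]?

6

By Lagrange's theorem, ord_43(41) divides φ(43) = 43 − 1 = 42 = 2 · 3 · 7.
Divisors of 42: 1, 2, 3, 6, 7, 14, 21, 42.
Compute 41^d (mod 43) for the divisors d until we hit 1:
41^1 ≡ 41
41^2 ≡ 4
41^3 ≡ 35
41^6 ≡ 21
41^7 ≡ 1
The order of 41 is 7, so the subgroup it generates has 7 elements.
Index = |(Z/43Z)^×| / |⟨41⟩| = 42 / 7 = 6.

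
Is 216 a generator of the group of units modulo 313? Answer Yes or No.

No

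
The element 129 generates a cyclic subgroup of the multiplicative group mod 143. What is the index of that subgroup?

ord(129) | φ(143) = φ(11·13) = (11−1)·(13−1) = 10·12 = 120 = 2^3 · 3 · 5.
Divisors of 120: 1, 2, 3, 4, 5, 6, 8, 10, 12, 15, 20, 24, 30, 40, 60, 120.
Compute 129^d (mod 143) for the divisors d until we hit 1:
129^1 ≡ 129 (mod 143)
129^2 ≡ 53 (mod 143)
129^3 ≡ 116 (mod 143)
129^4 ≡ 92 (mod 143)
129^5 ≡ 142 (mod 143)
129^6 ≡ 14 (mod 143)
129^8 ≡ 27 (mod 143)
129^10 ≡ 1 (mod 143) ✓
So ord_143(129) = 10, hence |⟨129⟩| = 10.
Index = |(Z/143Z)^×| / |⟨129⟩| = 120 / 10 = 12.

12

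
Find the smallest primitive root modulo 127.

3

φ(127) = 127 − 1 = 126 = 2 · 3^2 · 7.
g is a primitive root iff g^(126/q) ≢ 1 (mod 127) for each prime q ∈ {2, 3, 7}.
g = 2: 2^63 ≡ 1 — hits 1, so not a primitive root.
g = 3: 3^63 ≡ 126; 3^42 ≡ 107; 3^18 ≡ 4 — none is 1, so 3 is a primitive root.
Hence the least primitive root of 127 is 3.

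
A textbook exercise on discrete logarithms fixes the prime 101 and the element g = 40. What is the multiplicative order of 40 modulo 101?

100

Since 40 ∈ (Z/101Z)^×, its order divides φ(101) = 101 − 1 = 100 = 2^2 · 5^2.
Divisors of 100: 1, 2, 4, 5, 10, 20, 25, 50, 100.
Compute 40^d (mod 101) for the divisors d until we hit 1:
40^1 ≡ 40
40^2 ≡ 85
40^4 ≡ 54
40^5 ≡ 39
40^10 ≡ 6
40^20 ≡ 36
40^25 ≡ 91
40^50 ≡ 100
40^100 ≡ 1
Hence ord(40) = 100.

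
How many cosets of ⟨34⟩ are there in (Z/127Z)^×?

2

ord(34) | φ(127) = 127 − 1 = 126 = 2 · 3^2 · 7.
Divisors of 126: 1, 2, 3, 6, 7, 9, 14, 18, 21, 42, 63, 126.
Compute 34^d (mod 127) for the divisors d until we hit 1:
34^1 ≡ 34 (mod 127)
34^2 ≡ 13 (mod 127)
34^3 ≡ 61 (mod 127)
34^6 ≡ 38 (mod 127)
34^7 ≡ 22 (mod 127)
34^9 ≡ 32 (mod 127)
34^14 ≡ 103 (mod 127)
34^18 ≡ 8 (mod 127)
34^21 ≡ 107 (mod 127)
34^42 ≡ 19 (mod 127)
34^63 ≡ 1 (mod 127) ✓
The order of 34 is 63, so the subgroup it generates has 63 elements.
[(Z/127Z)^× : ⟨34⟩] = 126/63 = 2.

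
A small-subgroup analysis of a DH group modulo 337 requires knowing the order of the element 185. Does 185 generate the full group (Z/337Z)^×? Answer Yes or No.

Yes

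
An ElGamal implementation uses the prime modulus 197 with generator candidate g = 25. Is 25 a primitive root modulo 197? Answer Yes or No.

No

φ(197) = 197 − 1 = 196 = 2^2 · 7^2.
An element g generates (Z/197Z)^× iff g^(196/q) ≢ 1 (mod 197) for each prime q ∈ {2, 7}.
25^98 ≡ 1 (mod 197)  [q = 2: ≡ 1 ✗]
25^28 ≡ 191 (mod 197)  [q = 7: ≢ 1 ✓]
25^98 ≡ 1 shows ord(25) | 98, strictly less than φ(197); not a primitive root.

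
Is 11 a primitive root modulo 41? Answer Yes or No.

Yes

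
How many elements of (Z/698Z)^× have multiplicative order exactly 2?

φ(698) = φ(2)·φ(349) = 1·348 = 348 = 2^2 · 3 · 29.
(Z/698Z)^× is cyclic (|G| = 348); a cyclic group of order m has exactly φ(d) elements of each order d | m, and none otherwise.
2 | 348, and φ(2) = 2 − 1 = 1.

1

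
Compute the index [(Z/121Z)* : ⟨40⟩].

ord(40) | φ(121) = φ(11^2) = 11·(11−1) = 110 = 2 · 5 · 11.
Divisors of 110: 1, 2, 5, 10, 11, 22, 55, 110.
Check 40^d mod 121 for each divisor in increasing order:
40^1 ≡ 40 (mod 121)
40^2 ≡ 27 (mod 121)
40^5 ≡ 120 (mod 121)
40^10 ≡ 1 (mod 121) ✓
The order of 40 is 10, so the subgroup it generates has 10 elements.
Index = |(Z/121Z)^×| / |⟨40⟩| = 110 / 10 = 11.

11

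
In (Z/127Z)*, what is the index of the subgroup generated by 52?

By Lagrange's theorem, ord_127(52) divides φ(127) = 127 − 1 = 126 = 2 · 3^2 · 7.
Divisors of 126: 1, 2, 3, 6, 7, 9, 14, 18, 21, 42, 63, 126.
Compute 52^d (mod 127) for the divisors d until we hit 1:
52^1 ≡ 52
52^2 ≡ 37
52^3 ≡ 19
52^6 ≡ 107
52^7 ≡ 103
52^9 ≡ 1
So ord_127(52) = 9, hence |⟨52⟩| = 9.
Index = |(Z/127Z)^×| / |⟨52⟩| = 126 / 9 = 14.

14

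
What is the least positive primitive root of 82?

φ(82) = φ(2)·φ(41) = 1·40 = 40 = 2^3 · 5.
Test candidates g = 2, 3, … against the prime factors q ∈ {2, 5} of φ(82): g is a generator iff g^(40/q) ≢ 1 for every such q.
g = 2: gcd(2, 82) = 2 > 1, not a unit — skip.
g = 3: 3^20 ≡ 81; 3^8 ≡ 1 — hits 1, so not a primitive root.
g = 4: gcd(4, 82) = 2 > 1, not a unit — skip.
g = 5: 5^20 ≡ 1 — hits 1, so not a primitive root.
g = 6: gcd(6, 82) = 2 > 1, not a unit — skip.
g = 7: 7^20 ≡ 81; 7^8 ≡ 37 — none is 1, so 7 is a primitive root.
So 7 is the smallest generator of (Z/82Z)^×.

7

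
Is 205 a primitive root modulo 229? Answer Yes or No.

φ(229) = 229 − 1 = 228 = 2^2 · 3 · 19.
205 is a primitive root mod 229 iff 205^(φ(229)/q) ≢ 1 for every prime q | φ(229), i.e. q ∈ {2, 3, 19}.
205^114 ≡ 228 (mod 229)  [q = 2: ≢ 1 ✓]
205^76 ≡ 134 (mod 229)  [q = 3: ≢ 1 ✓]
205^12 ≡ 17 (mod 229)  [q = 19: ≢ 1 ✓]
None equal 1, so ord_229(205) = 228: 205 is a primitive root.

Yes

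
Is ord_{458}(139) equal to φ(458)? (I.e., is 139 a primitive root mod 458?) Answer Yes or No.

Yes

φ(458) = φ(2)·φ(229) = 1·228 = 228 = 2^2 · 3 · 19.
An element g generates (Z/458Z)^× iff g^(228/q) ≢ 1 (mod 458) for each prime q ∈ {2, 3, 19}.
139^114 ≡ 457 (mod 458)  [q = 2: ≢ 1 ✓]
139^76 ≡ 363 (mod 458)  [q = 3: ≢ 1 ✓]
139^12 ≡ 61 (mod 458)  [q = 19: ≢ 1 ✓]
All checks pass, so 139 has order 228 and is a primitive root modulo 458.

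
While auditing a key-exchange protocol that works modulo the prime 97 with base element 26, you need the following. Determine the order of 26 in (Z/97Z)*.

96

The order of 26 must divide φ(97) = 97 − 1 = 96 = 2^5 · 3.
Divisors of 96: 1, 2, 3, 4, 6, 8, 12, 16, 24, 32, 48, 96.
Evaluate successive powers at the divisors of 96:
26^1 ≡ 26 (mod 97)
26^2 ≡ 94 (mod 97)
26^3 ≡ 19 (mod 97)
26^4 ≡ 9 (mod 97)
26^6 ≡ 70 (mod 97)
26^8 ≡ 81 (mod 97)
26^12 ≡ 50 (mod 97)
26^16 ≡ 62 (mod 97)
26^24 ≡ 75 (mod 97)
26^32 ≡ 61 (mod 97)
26^48 ≡ 96 (mod 97)
26^96 ≡ 1 (mod 97) ✓
The smallest such exponent is 96, so the order of 26 is 96.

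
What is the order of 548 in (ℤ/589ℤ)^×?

By Lagrange's theorem, ord_589(548) divides φ(589) = φ(19·31) = (19−1)·(31−1) = 18·30 = 540 = 2^2 · 3^3 · 5.
Divisors of 540: 1, 2, 3, 4, 5, 6, 9, 10, 12, 15, 18, 20, 27, 30, 36, 45, 54, 60, 90, 108, 135, 180, 270, 540.
Compute 548^d (mod 589) for the divisors d until we hit 1:
548^1 ≡ 548 (mod 589)
548^2 ≡ 503 (mod 589)
548^3 ≡ 581 (mod 589)
548^4 ≡ 328 (mod 589)
548^5 ≡ 99 (mod 589)
548^6 ≡ 64 (mod 589)
548^9 ≡ 77 (mod 589)
548^10 ≡ 377 (mod 589)
548^12 ≡ 562 (mod 589)
548^15 ≡ 216 (mod 589)
548^18 ≡ 39 (mod 589)
548^20 ≡ 180 (mod 589)
548^27 ≡ 58 (mod 589)
548^30 ≡ 125 (mod 589)
548^36 ≡ 343 (mod 589)
548^45 ≡ 495 (mod 589)
548^54 ≡ 419 (mod 589)
548^60 ≡ 311 (mod 589)
548^90 ≡ 1 (mod 589) ✓
The smallest such exponent is 90, so the order of 548 is 90.

90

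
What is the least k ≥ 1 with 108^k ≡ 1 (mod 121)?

By Lagrange's theorem, ord_121(108) divides φ(121) = φ(11^2) = 11·(11−1) = 110 = 2 · 5 · 11.
Divisors of 110: 1, 2, 5, 10, 11, 22, 55, 110.
Evaluate successive powers at the divisors of 110:
108^1 ≡ 108 (mod 121)
108^2 ≡ 48 (mod 121)
108^5 ≡ 56 (mod 121)
108^10 ≡ 111 (mod 121)
108^11 ≡ 9 (mod 121)
108^22 ≡ 81 (mod 121)
108^55 ≡ 1 (mod 121) ✓
So ord_121(108) = 55.

55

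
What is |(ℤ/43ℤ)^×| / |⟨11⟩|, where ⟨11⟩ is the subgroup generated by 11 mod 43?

6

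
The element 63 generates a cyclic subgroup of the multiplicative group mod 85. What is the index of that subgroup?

4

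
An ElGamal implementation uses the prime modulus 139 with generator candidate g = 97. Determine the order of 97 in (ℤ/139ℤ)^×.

6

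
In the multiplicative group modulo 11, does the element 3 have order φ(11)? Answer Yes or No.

φ(11) = 11 − 1 = 10 = 2 · 5.
An element g generates (Z/11Z)^× iff g^(10/q) ≢ 1 (mod 11) for each prime q ∈ {2, 5}.
3^5 ≡ 1 (mod 11)  [q = 2: ≡ 1 ✗]
3^2 ≡ 9 (mod 11)  [q = 5: ≢ 1 ✓]
Since 3^5 ≡ 1, the order of 3 divides 5 < 10, so 3 is not a primitive root.

No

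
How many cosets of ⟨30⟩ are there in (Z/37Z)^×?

2

By Lagrange's theorem, ord_37(30) divides φ(37) = 37 − 1 = 36 = 2^2 · 3^2.
Divisors of 36: 1, 2, 3, 4, 6, 9, 12, 18, 36.
Check 30^d mod 37 for each divisor in increasing order:
30^1 ≡ 30
30^2 ≡ 12
30^3 ≡ 27
30^4 ≡ 33
30^6 ≡ 26
30^9 ≡ 36
30^12 ≡ 10
30^18 ≡ 1
The order of 30 is 18, so the subgroup it generates has 18 elements.
The index is φ(37) / ord(30) = 36 / 18 = 2.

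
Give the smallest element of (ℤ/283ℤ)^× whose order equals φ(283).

φ(283) = 283 − 1 = 282 = 2 · 3 · 47.
g is a primitive root iff g^(282/q) ≢ 1 (mod 283) for each prime q ∈ {2, 3, 47}.
g = 2: 2^141 ≡ 282; 2^94 ≡ 1 — hits 1, so not a primitive root.
g = 3: 3^141 ≡ 282; 3^94 ≡ 238; 3^6 ≡ 163 — none is 1, so 3 is a primitive root.
The smallest primitive root modulo 283 is 3.

3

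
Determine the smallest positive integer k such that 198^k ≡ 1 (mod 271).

135

Since 198 ∈ (Z/271Z)^×, its order divides φ(271) = 271 − 1 = 270 = 2 · 3^3 · 5.
Divisors of 270: 1, 2, 3, 5, 6, 9, 10, 15, 18, 27, 30, 45, 54, 90, 135, 270.
Evaluate successive powers at the divisors of 270:
198^1 ≡ 198 (mod 271)
198^2 ≡ 180 (mod 271)
198^3 ≡ 139 (mod 271)
198^5 ≡ 88 (mod 271)
198^6 ≡ 80 (mod 271)
198^9 ≡ 9 (mod 271)
198^10 ≡ 156 (mod 271)
198^15 ≡ 178 (mod 271)
198^18 ≡ 81 (mod 271)
198^27 ≡ 187 (mod 271)
198^30 ≡ 248 (mod 271)
198^45 ≡ 242 (mod 271)
198^54 ≡ 10 (mod 271)
198^90 ≡ 28 (mod 271)
198^135 ≡ 1 (mod 271) ✓
The smallest such exponent is 135, so the order of 198 is 135.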